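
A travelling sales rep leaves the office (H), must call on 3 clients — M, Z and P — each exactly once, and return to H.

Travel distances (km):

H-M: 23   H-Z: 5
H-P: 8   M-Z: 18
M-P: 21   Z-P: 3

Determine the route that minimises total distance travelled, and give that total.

With 3 stops there are 3!/2 = 3 distinct round trips (a route and its reverse cost the same).
H→M→Z→P→H: 23+18+3+8 = 52
H→M→P→Z→H: 23+21+3+5 = 52
H→Z→M→P→H: 5+18+21+8 = 52
The minimum is 52.
One optimal route: H → M → Z → P → H (or its reverse).

52 km — the shortest possible round trip.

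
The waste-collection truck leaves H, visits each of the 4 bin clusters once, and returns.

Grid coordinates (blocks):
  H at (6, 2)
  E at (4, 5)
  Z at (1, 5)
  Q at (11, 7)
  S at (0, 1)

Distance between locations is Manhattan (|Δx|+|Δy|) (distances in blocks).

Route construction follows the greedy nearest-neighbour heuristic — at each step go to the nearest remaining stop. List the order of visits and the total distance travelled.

Nearest-neighbour total = 40 blocks; route H → E → Z → S → Q → H.

At H the remaining stops are E 5, S 7, Z 8, Q 10; go to E.
At E the remaining stops are Z 3, S 8, Q 9; go to Z.
At Z the remaining stops are S 5, Q 12; go to S.
At S the remaining stops are Q 17; go to Q.
Return Q→H: 10.
Total = 5 + 3 + 5 + 17 + 10 = 40.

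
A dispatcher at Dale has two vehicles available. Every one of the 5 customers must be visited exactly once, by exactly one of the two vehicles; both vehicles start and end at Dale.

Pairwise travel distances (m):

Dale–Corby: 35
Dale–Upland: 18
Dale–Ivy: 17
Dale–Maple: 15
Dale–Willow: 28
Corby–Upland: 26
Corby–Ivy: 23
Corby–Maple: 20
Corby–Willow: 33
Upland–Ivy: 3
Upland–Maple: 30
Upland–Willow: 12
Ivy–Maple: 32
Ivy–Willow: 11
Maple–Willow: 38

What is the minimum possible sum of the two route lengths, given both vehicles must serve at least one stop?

Try each way of splitting the stops between the two vehicles (each non-empty) and, for each split, find the best tour for each vehicle:
  {Corby} + {Upland, Ivy, Maple, Willow}: 70 + 85 = 155
  {Upland} + {Corby, Ivy, Maple, Willow}: 36 + 96 = 132
  {Corby, Upland} + {Ivy, Maple, Willow}: 79 + 81 = 160
  {Ivy} + {Corby, Upland, Maple, Willow}: 34 + 98 = 132
  {Corby, Ivy} + {Upland, Maple, Willow}: 75 + 83 = 158
  {Upland, Ivy} + {Corby, Maple, Willow}: 38 + 96 = 134
  … (15 splits in total)
  {Corby, Maple} + {Upland, Ivy, Willow}: 70 + 58 = 128  ← best
Best: vehicle 1 Dale → Corby → Maple → Dale = 70; vehicle 2 Dale → Upland → Willow → Ivy → Dale = 58; combined 128.

Minimum combined distance: 128 m.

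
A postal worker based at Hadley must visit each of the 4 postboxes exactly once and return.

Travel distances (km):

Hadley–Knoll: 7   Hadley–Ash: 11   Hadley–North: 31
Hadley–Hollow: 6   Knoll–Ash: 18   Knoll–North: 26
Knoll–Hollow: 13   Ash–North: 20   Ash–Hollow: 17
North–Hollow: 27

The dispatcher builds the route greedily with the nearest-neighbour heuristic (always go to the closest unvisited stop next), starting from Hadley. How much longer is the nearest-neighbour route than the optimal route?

Hadley: Hollow=6, Knoll=7, Ash=11, North=31 ⇒ Hollow
Hollow: Knoll=13, Ash=17, North=27 ⇒ Knoll
Knoll: Ash=18, North=26 ⇒ Ash
Ash: North=20 ⇒ North
NN route Hadley → Hollow → Knoll → Ash → North → Hadley costs 88.
Optimal: Hadley → Knoll → North → Ash → Hollow → Hadley costs 76 (by enumerating all 12 distinct tours).
Excess = 88 − 76 = 12.

The nearest-neighbour route is 12 km longer than optimal.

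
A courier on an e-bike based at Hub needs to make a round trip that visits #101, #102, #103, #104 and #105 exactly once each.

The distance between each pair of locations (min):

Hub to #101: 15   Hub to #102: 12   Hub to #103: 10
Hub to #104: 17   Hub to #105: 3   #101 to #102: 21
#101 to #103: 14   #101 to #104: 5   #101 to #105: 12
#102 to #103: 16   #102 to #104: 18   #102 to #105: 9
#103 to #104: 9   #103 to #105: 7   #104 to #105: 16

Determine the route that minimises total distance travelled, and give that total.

Minimum total distance: 57 min.

There are 60 distinct closed tours to check (reversals are equivalent).
Hub→#101→#102→#103→#104→#105→Hub: 15+21+16+9+16+3 = 80
Hub→#101→#102→#103→#105→#104→Hub: 15+21+16+7+16+17 = 92
Hub→#101→#102→#104→#103→#105→Hub: 15+21+18+9+7+3 = 73
Hub→#101→#102→#104→#105→#103→Hub: 15+21+18+16+7+10 = 87
Hub→#101→#102→#105→#103→#104→Hub: 15+21+9+7+9+17 = 78
Hub→#101→#102→#105→#104→#103→Hub: 15+21+9+16+9+10 = 80
Hub→#101→#103→#102→#104→#105→Hub: 15+14+16+18+16+3 = 82
Hub→#101→#103→#102→#105→#104→Hub: 15+14+16+9+16+17 = 87
Hub→#101→#103→#104→#102→#105→Hub: 15+14+9+18+9+3 = 68
Hub→#101→#103→#104→#105→#102→Hub: 15+14+9+16+9+12 = 75
Hub→#101→#103→#105→#102→#104→Hub: 15+14+7+9+18+17 = 80
Hub→#101→#103→#105→#104→#102→Hub: 15+14+7+16+18+12 = 82
Hub→#101→#104→#102→#103→#105→Hub: 15+5+18+16+7+3 = 64
Hub→#101→#104→#102→#105→#103→Hub: 15+5+18+9+7+10 = 64
… (46 more)
Hub→#101→#104→#103→#102→#105→Hub: 15+5+9+16+9+3 = 57  ← best
The minimum is 57.
One optimal route: Hub → #101 → #104 → #103 → #102 → #105 → Hub (or its reverse).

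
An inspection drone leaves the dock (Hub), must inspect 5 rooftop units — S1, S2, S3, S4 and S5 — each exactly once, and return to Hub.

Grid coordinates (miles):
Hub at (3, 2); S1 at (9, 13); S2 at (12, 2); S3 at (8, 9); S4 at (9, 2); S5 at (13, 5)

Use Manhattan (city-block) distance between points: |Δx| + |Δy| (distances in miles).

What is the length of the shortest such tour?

42 miles — the shortest possible round trip.

Hub → S1 → S2 → S3 → S4 → S5 → Hub: 17+14+11+8+7+13 = 70
Hub → S1 → S2 → S3 → S5 → S4 → Hub: 17+14+11+9+7+6 = 64
Hub → S1 → S2 → S4 → S3 → S5 → Hub: 17+14+3+8+9+13 = 64
Hub → S1 → S2 → S4 → S5 → S3 → Hub: 17+14+3+7+9+12 = 62
Hub → S1 → S2 → S5 → S3 → S4 → Hub: 17+14+4+9+8+6 = 58
Hub → S1 → S2 → S5 → S4 → S3 → Hub: 17+14+4+7+8+12 = 62
Hub → S1 → S3 → S2 → S4 → S5 → Hub: 17+5+11+3+7+13 = 56
Hub → S1 → S3 → S2 → S5 → S4 → Hub: 17+5+11+4+7+6 = 50
Hub → S1 → S3 → S4 → S2 → S5 → Hub: 17+5+8+3+4+13 = 50
Hub → S1 → S3 → S4 → S5 → S2 → Hub: 17+5+8+7+4+9 = 50
Hub → S1 → S3 → S5 → S2 → S4 → Hub: 17+5+9+4+3+6 = 44
Hub → S1 → S3 → S5 → S4 → S2 → Hub: 17+5+9+7+3+9 = 50
Hub → S1 → S4 → S2 → S3 → S5 → Hub: 17+11+3+11+9+13 = 64
Hub → S1 → S4 → S2 → S5 → S3 → Hub: 17+11+3+4+9+12 = 56
… (46 more)
Hub → S3 → S1 → S5 → S2 → S4 → Hub: 12+5+12+4+3+6 = 42  ← best
The minimum is 42.
One optimal route: Hub → S3 → S1 → S5 → S2 → S4 → Hub (or its reverse).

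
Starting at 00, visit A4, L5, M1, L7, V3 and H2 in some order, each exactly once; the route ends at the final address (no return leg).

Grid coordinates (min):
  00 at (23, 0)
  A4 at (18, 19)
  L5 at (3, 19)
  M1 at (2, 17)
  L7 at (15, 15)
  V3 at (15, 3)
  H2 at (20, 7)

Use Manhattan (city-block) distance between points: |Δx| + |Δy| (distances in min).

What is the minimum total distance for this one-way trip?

Shortest open route: 56 min.

There are 6! = 720 possible orderings.
00 → A4 → L5 → M1 → L7 → V3 → H2: 24+15+3+15+12+9 = 78
00 → A4 → L5 → M1 → L7 → H2 → V3: 24+15+3+15+13+9 = 79
00 → A4 → L5 → M1 → V3 → L7 → H2: 24+15+3+27+12+13 = 94
00 → A4 → L5 → M1 → V3 → H2 → L7: 24+15+3+27+9+13 = 91
00 → A4 → L5 → M1 → H2 → L7 → V3: 24+15+3+28+13+12 = 95
00 → A4 → L5 → M1 → H2 → V3 → L7: 24+15+3+28+9+12 = 91
00 → A4 → L5 → L7 → M1 → V3 → H2: 24+15+16+15+27+9 = 106
00 → A4 → L5 → L7 → M1 → H2 → V3: 24+15+16+15+28+9 = 107
… (712 more)
00 → H2 → V3 → L7 → A4 → L5 → M1: 10+9+12+7+15+3 = 56  ← best
The minimum is 56.
One shortest path: 00 → H2 → V3 → L7 → A4 → L5 → M1.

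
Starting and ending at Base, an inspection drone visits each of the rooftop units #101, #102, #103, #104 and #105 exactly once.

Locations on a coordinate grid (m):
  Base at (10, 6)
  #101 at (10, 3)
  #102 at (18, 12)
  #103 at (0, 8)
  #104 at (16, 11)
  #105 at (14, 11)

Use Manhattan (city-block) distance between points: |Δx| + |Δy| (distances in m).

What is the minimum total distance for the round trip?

Minimum total distance: 54 m.

Base→#101→#102→#103→#104→#105→Base: 3+17+22+19+2+9 = 72
Base→#101→#102→#103→#105→#104→Base: 3+17+22+17+2+11 = 72
Base→#101→#102→#104→#103→#105→Base: 3+17+3+19+17+9 = 68
Base→#101→#102→#104→#105→#103→Base: 3+17+3+2+17+12 = 54
Base→#101→#102→#105→#103→#104→Base: 3+17+5+17+19+11 = 72
Base→#101→#102→#105→#104→#103→Base: 3+17+5+2+19+12 = 58
Base→#101→#103→#102→#104→#105→Base: 3+15+22+3+2+9 = 54
Base→#101→#103→#102→#105→#104→Base: 3+15+22+5+2+11 = 58
Base→#101→#103→#104→#102→#105→Base: 3+15+19+3+5+9 = 54
Base→#101→#103→#104→#105→#102→Base: 3+15+19+2+5+14 = 58
Base→#101→#103→#105→#102→#104→Base: 3+15+17+5+3+11 = 54
Base→#101→#103→#105→#104→#102→Base: 3+15+17+2+3+14 = 54
Base→#101→#104→#102→#103→#105→Base: 3+14+3+22+17+9 = 68
Base→#101→#104→#102→#105→#103→Base: 3+14+3+5+17+12 = 54
… (46 more)
The minimum is 54.
One optimal route: Base → #101 → #102 → #104 → #105 → #103 → Base (or its reverse).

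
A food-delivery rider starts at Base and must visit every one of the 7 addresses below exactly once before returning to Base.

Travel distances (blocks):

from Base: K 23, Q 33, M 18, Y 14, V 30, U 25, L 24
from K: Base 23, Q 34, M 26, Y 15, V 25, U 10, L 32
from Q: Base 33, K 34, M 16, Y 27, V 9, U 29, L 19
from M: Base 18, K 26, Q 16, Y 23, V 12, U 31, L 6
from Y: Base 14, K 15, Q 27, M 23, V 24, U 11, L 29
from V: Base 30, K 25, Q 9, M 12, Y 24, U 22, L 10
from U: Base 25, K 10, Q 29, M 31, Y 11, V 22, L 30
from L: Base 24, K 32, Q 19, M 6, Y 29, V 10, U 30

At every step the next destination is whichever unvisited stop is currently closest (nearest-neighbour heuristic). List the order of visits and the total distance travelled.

Nearest-neighbour total = 115 blocks; route Base → Y → U → K → V → Q → M → L → Base.

Base → [Y:14 / M:18 / K:23 / L:24 / U:25 / V:30 / Q:33] → Y (14)
Y → [U:11 / K:15 / M:23 / V:24 / Q:27 / L:29] → U (11)
U → [K:10 / V:22 / Q:29 / L:30 / M:31] → K (10)
K → [V:25 / M:26 / L:32 / Q:34] → V (25)
V → [Q:9 / L:10 / M:12] → Q (9)
Q → [M:16 / L:19] → M (16)
M → [L:6] → L (6)
Return L→Base: 24.
Total = 14 + 11 + 10 + 25 + 9 + 16 + 6 + 24 = 115.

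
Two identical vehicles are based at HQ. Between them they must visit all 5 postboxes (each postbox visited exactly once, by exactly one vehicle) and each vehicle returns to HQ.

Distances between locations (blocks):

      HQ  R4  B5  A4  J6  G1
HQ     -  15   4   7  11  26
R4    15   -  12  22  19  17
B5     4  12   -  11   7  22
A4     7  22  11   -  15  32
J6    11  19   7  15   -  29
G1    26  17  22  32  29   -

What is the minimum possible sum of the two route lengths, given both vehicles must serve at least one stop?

86 blocks — the smallest possible combined total.

There are 2^4 − 1 = 15 ways to divide the 5 stops into two non-empty groups. For each, the best each vehicle can do is its own shortest tour through its group:
  {R4} + {B5, A4, J6, G1}: 30 + 77 = 107
  {B5} + {R4, A4, J6, G1}: 8 + 83 = 91
  {R4, B5} + {A4, J6, G1}: 31 + 77 = 108
  {A4} + {R4, B5, J6, G1}: 14 + 72 = 86
  {R4, A4} + {B5, J6, G1}: 44 + 66 = 110
  {B5, A4} + {R4, J6, G1}: 22 + 72 = 94
  … (15 splits in total)
Best: vehicle 1 HQ → A4 → HQ = 14; vehicle 2 HQ → R4 → G1 → B5 → J6 → HQ = 72; combined 86.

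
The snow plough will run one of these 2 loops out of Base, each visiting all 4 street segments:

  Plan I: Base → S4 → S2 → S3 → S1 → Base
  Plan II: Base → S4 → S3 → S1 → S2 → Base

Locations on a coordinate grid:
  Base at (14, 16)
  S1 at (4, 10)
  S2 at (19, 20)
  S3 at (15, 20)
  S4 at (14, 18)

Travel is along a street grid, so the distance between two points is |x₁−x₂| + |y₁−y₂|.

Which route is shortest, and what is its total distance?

Plan I: 2 + 7 + 4 + 21 + 16 = 50
Plan II: 2 + 3 + 21 + 25 + 9 = 60

Shortest is Plan I, total 50.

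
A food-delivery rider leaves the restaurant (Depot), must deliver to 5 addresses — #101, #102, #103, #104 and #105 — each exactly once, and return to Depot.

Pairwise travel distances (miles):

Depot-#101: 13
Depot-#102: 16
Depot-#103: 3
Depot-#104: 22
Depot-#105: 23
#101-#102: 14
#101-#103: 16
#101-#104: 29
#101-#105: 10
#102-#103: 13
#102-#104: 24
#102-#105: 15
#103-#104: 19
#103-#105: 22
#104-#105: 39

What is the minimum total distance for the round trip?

Depot-#101-#102-#103-#104-#105-Depot: 13+14+13+19+39+23 = 121
Depot-#101-#102-#103-#105-#104-Depot: 13+14+13+22+39+22 = 123
Depot-#101-#102-#104-#103-#105-Depot: 13+14+24+19+22+23 = 115
Depot-#101-#102-#104-#105-#103-Depot: 13+14+24+39+22+3 = 115
Depot-#101-#102-#105-#103-#104-Depot: 13+14+15+22+19+22 = 105
Depot-#101-#102-#105-#104-#103-Depot: 13+14+15+39+19+3 = 103
Depot-#101-#103-#102-#104-#105-Depot: 13+16+13+24+39+23 = 128
Depot-#101-#103-#102-#105-#104-Depot: 13+16+13+15+39+22 = 118
Depot-#101-#103-#104-#102-#105-Depot: 13+16+19+24+15+23 = 110
Depot-#101-#103-#104-#105-#102-Depot: 13+16+19+39+15+16 = 118
Depot-#101-#103-#105-#102-#104-Depot: 13+16+22+15+24+22 = 112
Depot-#101-#103-#105-#104-#102-Depot: 13+16+22+39+24+16 = 130
Depot-#101-#104-#102-#103-#105-Depot: 13+29+24+13+22+23 = 124
Depot-#101-#104-#102-#105-#103-Depot: 13+29+24+15+22+3 = 106
… (46 more)
Depot-#101-#105-#102-#104-#103-Depot: 13+10+15+24+19+3 = 84  ← best
The minimum is 84.
One optimal route: Depot → #101 → #105 → #102 → #104 → #103 → Depot (or its reverse).

Minimum total distance: 84 miles.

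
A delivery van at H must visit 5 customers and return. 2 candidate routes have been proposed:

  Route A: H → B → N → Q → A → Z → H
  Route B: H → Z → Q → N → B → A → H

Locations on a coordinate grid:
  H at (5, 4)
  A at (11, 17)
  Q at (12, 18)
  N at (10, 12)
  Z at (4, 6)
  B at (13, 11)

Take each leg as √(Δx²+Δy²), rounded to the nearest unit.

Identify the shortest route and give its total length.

Route A: 11 + 3 + 6 + 1 + 13 + 2 = 36
Route B: 2 + 14 + 6 + 3 + 6 + 14 = 45

36 — Route A is the shortest.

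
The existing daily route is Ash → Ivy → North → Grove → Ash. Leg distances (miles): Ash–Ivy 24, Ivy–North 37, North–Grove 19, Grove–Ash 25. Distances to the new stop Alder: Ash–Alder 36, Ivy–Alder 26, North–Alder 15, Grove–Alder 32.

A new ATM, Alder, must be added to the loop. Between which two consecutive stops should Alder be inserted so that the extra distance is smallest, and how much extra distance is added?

Minimum extra distance: 4 miles, inserting Alder between Ivy and North.

Insertion cost between consecutive stops i–j is d(i,Alder) + d(Alder,j) − d(i,j):
  between Ash and Ivy: 36 + 26 − 24 = 38
  between Ivy and North: 26 + 15 − 37 = 4
  between North and Grove: 15 + 32 − 19 = 28
  between Grove and Ash: 32 + 36 − 25 = 43
Cheapest insertion is between Ivy and North, adding 4.
New total = 105 + 4 = 109.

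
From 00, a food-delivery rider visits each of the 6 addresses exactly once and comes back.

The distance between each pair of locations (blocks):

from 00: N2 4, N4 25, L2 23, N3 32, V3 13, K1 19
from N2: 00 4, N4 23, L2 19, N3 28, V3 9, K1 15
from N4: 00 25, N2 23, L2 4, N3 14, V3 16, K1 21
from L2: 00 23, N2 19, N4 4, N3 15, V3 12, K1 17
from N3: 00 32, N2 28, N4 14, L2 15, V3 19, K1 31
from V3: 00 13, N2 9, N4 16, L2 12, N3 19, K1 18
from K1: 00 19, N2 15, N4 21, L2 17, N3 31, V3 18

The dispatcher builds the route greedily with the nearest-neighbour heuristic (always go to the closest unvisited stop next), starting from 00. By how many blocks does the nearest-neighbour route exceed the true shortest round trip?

The nearest-neighbour route is 7 blocks longer than optimal.

00: N2=4, V3=13, K1=19, L2=23, N4=25, N3=32 ⇒ N2
N2: V3=9, K1=15, L2=19, N4=23, N3=28 ⇒ V3
V3: L2=12, N4=16, K1=18, N3=19 ⇒ L2
L2: N4=4, N3=15, K1=17 ⇒ N4
N4: N3=14, K1=21 ⇒ N3
N3: K1=31 ⇒ K1
NN route 00 → N2 → V3 → L2 → N4 → N3 → K1 → 00 costs 93.
Optimal: 00 → N2 → V3 → N3 → N4 → L2 → K1 → 00 costs 86 (by enumerating all 360 distinct tours).
Excess = 93 − 86 = 7.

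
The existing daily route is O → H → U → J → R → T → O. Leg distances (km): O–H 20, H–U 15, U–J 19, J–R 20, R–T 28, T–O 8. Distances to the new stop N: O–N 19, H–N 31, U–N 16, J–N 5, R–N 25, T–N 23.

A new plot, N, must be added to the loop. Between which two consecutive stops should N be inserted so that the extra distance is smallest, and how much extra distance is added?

+2 km — insert N between U and J.

Insertion cost between consecutive stops i–j is d(i,N) + d(N,j) − d(i,j):
  between O and H: 19 + 31 − 20 = 30
  between H and U: 31 + 16 − 15 = 32
  between U and J: 16 + 5 − 19 = 2
  between J and R: 5 + 25 − 20 = 10
  between R and T: 25 + 23 − 28 = 20
  between T and O: 23 + 19 − 8 = 34
Cheapest insertion is between U and J, adding 2.
New total = 110 + 2 = 112.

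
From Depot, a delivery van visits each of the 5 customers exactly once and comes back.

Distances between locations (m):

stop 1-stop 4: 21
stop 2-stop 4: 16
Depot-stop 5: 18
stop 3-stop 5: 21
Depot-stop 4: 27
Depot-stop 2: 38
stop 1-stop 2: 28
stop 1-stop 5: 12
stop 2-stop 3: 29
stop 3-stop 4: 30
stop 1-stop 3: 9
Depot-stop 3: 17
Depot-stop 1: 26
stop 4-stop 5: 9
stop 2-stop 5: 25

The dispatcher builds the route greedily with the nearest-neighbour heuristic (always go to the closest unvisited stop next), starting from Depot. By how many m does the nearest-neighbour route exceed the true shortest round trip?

Excess over optimum: 4 m.

Depot: stop 3=17, stop 5=18, stop 1=26, stop 4=27, stop 2=38 ⇒ stop 3
stop 3: stop 1=9, stop 5=21, stop 2=29, stop 4=30 ⇒ stop 1
stop 1: stop 5=12, stop 4=21, stop 2=28 ⇒ stop 5
stop 5: stop 4=9, stop 2=25 ⇒ stop 4
stop 4: stop 2=16 ⇒ stop 2
NN route Depot → stop 3 → stop 1 → stop 5 → stop 4 → stop 2 → Depot costs 101.
Optimal: Depot → stop 3 → stop 1 → stop 2 → stop 4 → stop 5 → Depot costs 97 (by enumerating all 60 distinct tours).
Excess = 101 − 97 = 4.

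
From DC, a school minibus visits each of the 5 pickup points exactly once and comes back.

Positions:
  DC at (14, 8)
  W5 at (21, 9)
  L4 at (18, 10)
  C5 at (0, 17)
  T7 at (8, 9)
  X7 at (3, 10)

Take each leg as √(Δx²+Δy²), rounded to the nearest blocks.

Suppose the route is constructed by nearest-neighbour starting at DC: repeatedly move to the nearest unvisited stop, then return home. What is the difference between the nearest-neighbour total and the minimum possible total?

2 blocks longer than the optimal tour.

DC: L4=4, T7=6, W5=7, X7=11, C5=17 ⇒ L4
L4: W5=3, T7=10, X7=15, C5=19 ⇒ W5
W5: T7=13, X7=18, C5=22 ⇒ T7
T7: X7=5, C5=11 ⇒ X7
X7: C5=8 ⇒ C5
NN route DC → L4 → W5 → T7 → X7 → C5 → DC costs 50.
Optimal: DC → W5 → L4 → C5 → X7 → T7 → DC costs 48 (by enumerating all 60 distinct tours).
Excess = 50 − 48 = 2.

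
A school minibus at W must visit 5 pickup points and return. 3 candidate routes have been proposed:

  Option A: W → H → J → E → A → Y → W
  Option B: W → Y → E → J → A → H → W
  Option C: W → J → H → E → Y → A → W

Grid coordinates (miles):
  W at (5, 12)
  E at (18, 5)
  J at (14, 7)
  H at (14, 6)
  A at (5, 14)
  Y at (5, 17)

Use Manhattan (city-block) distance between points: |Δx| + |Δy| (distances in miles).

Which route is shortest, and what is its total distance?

Option A: 15 + 1 + 6 + 22 + 3 + 5 = 52
Option B: 5 + 25 + 6 + 16 + 17 + 15 = 84
Option C: 14 + 1 + 5 + 25 + 3 + 2 = 50

50 miles — Option C is the shortest.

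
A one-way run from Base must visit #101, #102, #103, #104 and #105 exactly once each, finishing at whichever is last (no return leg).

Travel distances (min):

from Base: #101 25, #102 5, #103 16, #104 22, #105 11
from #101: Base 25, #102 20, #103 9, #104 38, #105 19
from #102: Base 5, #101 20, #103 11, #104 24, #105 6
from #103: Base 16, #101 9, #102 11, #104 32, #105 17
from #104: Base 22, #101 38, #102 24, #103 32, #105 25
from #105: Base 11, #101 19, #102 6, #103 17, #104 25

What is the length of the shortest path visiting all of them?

69 min — the minimum one-way total.

There are 5! = 120 possible orderings.
Base → #101 → #102 → #103 → #104 → #105: 25+20+11+32+25 = 113
Base → #101 → #102 → #103 → #105 → #104: 25+20+11+17+25 = 98
Base → #101 → #102 → #104 → #103 → #105: 25+20+24+32+17 = 118
Base → #101 → #102 → #104 → #105 → #103: 25+20+24+25+17 = 111
Base → #101 → #102 → #105 → #103 → #104: 25+20+6+17+32 = 100
Base → #101 → #102 → #105 → #104 → #103: 25+20+6+25+32 = 108
Base → #101 → #103 → #102 → #104 → #105: 25+9+11+24+25 = 94
Base → #101 → #103 → #102 → #105 → #104: 25+9+11+6+25 = 76
Base → #101 → #103 → #104 → #102 → #105: 25+9+32+24+6 = 96
Base → #101 → #103 → #104 → #105 → #102: 25+9+32+25+6 = 97
Base → #101 → #103 → #105 → #102 → #104: 25+9+17+6+24 = 81
Base → #101 → #103 → #105 → #104 → #102: 25+9+17+25+24 = 100
Base → #101 → #104 → #102 → #103 → #105: 25+38+24+11+17 = 115
Base → #101 → #104 → #102 → #105 → #103: 25+38+24+6+17 = 110
… (106 more)
Base → #102 → #103 → #101 → #105 → #104: 5+11+9+19+25 = 69  ← best
The minimum is 69.
One shortest path: Base → #102 → #103 → #101 → #105 → #104.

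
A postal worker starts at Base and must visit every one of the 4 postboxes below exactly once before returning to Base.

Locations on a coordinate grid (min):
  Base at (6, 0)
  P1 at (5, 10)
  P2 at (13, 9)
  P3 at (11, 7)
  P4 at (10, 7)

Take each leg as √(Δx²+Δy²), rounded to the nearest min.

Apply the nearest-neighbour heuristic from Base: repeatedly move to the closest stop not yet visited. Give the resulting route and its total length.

Total distance 30 min via the nearest-neighbour route Base → P4 → P3 → P2 → P1 → Base.

At Base the remaining stops are P4 8, P3 9, P1 10, P2 11; go to P4.
At P4 the remaining stops are P3 1, P2 4, P1 6; go to P3.
At P3 the remaining stops are P2 3, P1 7; go to P2.
At P2 the remaining stops are P1 8; go to P1.
Return P1→Base: 10.
Total = 8 + 1 + 3 + 8 + 10 = 30.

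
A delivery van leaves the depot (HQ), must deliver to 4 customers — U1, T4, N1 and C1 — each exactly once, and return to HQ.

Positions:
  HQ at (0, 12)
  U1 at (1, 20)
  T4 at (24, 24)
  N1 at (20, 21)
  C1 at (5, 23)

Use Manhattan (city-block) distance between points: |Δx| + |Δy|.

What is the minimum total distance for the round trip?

HQ→U1→T4→N1→C1→HQ: 9+27+7+17+16 = 76
HQ→U1→T4→C1→N1→HQ: 9+27+20+17+29 = 102
HQ→U1→N1→T4→C1→HQ: 9+20+7+20+16 = 72
HQ→U1→N1→C1→T4→HQ: 9+20+17+20+36 = 102
HQ→U1→C1→T4→N1→HQ: 9+7+20+7+29 = 72
HQ→U1→C1→N1→T4→HQ: 9+7+17+7+36 = 76
HQ→T4→U1→N1→C1→HQ: 36+27+20+17+16 = 116
HQ→T4→U1→C1→N1→HQ: 36+27+7+17+29 = 116
HQ→T4→N1→U1→C1→HQ: 36+7+20+7+16 = 86
HQ→T4→C1→U1→N1→HQ: 36+20+7+20+29 = 112
HQ→N1→U1→T4→C1→HQ: 29+20+27+20+16 = 112
HQ→N1→T4→U1→C1→HQ: 29+7+27+7+16 = 86
The minimum is 72.
One optimal route: HQ → U1 → N1 → T4 → C1 → HQ (or its reverse).

Shortest round trip = 72.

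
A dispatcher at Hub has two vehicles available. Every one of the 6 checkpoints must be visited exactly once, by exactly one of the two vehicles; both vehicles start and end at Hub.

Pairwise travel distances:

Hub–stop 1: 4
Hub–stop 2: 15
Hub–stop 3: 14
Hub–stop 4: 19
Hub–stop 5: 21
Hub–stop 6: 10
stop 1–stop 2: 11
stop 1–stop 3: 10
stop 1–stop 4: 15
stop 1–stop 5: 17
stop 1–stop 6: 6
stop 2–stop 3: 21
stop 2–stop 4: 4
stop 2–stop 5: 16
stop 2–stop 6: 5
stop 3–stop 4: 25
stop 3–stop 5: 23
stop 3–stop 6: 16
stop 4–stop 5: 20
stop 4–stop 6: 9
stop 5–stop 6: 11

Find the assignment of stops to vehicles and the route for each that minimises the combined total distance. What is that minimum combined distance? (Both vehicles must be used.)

Minimum combined distance: 84.

Try each way of splitting the stops between the two vehicles (each non-empty) and, for each split, find the best tour for each vehicle:
  {stop 1} + {stop 2, stop 3, stop 4, stop 5, stop 6}: 8 + 76 = 84
  {stop 2} + {stop 1, stop 3, stop 4, stop 5, stop 6}: 30 + 76 = 106
  {stop 1, stop 2} + {stop 3, stop 4, stop 5, stop 6}: 30 + 76 = 106
  {stop 3} + {stop 1, stop 2, stop 4, stop 5, stop 6}: 28 + 60 = 88
  {stop 1, stop 3} + {stop 2, stop 4, stop 5, stop 6}: 28 + 60 = 88
  {stop 2, stop 3} + {stop 1, stop 4, stop 5, stop 6}: 50 + 60 = 110
  … (31 splits in total)
Best: vehicle 1 Hub → stop 1 → Hub = 8; vehicle 2 Hub → stop 2 → stop 4 → stop 6 → stop 5 → stop 3 → Hub = 76; combined 84.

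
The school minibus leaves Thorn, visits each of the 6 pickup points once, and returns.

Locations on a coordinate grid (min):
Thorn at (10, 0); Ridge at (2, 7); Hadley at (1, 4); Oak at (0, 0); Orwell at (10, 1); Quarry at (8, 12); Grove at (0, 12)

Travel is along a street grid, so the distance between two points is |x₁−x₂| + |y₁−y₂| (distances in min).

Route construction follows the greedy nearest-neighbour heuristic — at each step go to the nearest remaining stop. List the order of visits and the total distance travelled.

Nearest-neighbour total = 50 min; route Thorn → Orwell → Oak → Hadley → Ridge → Grove → Quarry → Thorn.

At Thorn the remaining stops are Orwell 1, Oak 10, Hadley 13, Quarry 14, Ridge 15, Grove 22; go to Orwell.
At Orwell the remaining stops are Oak 11, Hadley 12, Quarry 13, Ridge 14, Grove 21; go to Oak.
At Oak the remaining stops are Hadley 5, Ridge 9, Grove 12, Quarry 20; go to Hadley.
At Hadley the remaining stops are Ridge 4, Grove 9, Quarry 15; go to Ridge.
At Ridge the remaining stops are Grove 7, Quarry 11; go to Grove.
At Grove the remaining stops are Quarry 8; go to Quarry.
Return Quarry→Thorn: 14.
Total = 1 + 11 + 5 + 4 + 7 + 8 + 14 = 50.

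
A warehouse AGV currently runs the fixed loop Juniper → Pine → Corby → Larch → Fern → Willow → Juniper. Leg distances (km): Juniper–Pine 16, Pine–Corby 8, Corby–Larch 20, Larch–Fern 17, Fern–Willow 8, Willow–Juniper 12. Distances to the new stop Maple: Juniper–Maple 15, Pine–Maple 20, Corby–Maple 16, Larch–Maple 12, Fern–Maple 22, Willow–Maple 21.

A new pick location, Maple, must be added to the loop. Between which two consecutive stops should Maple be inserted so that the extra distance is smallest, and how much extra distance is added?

Insertion cost between consecutive stops i–j is d(i,Maple) + d(Maple,j) − d(i,j):
  between Juniper and Pine: 15 + 20 − 16 = 19
  between Pine and Corby: 20 + 16 − 8 = 28
  between Corby and Larch: 16 + 12 − 20 = 8
  between Larch and Fern: 12 + 22 − 17 = 17
  between Fern and Willow: 22 + 21 − 8 = 35
  between Willow and Juniper: 21 + 15 − 12 = 24
Cheapest insertion is between Corby and Larch, adding 8.
New total = 81 + 8 = 89.

Adding 8 km by placing Maple on the Corby–Larch leg.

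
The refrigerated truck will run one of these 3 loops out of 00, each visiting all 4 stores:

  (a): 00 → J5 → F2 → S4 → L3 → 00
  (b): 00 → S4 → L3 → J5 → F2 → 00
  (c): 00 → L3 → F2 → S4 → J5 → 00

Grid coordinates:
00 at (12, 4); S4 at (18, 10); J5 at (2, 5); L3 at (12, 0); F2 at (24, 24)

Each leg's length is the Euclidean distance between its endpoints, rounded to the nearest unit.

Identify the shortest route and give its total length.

70 — (a) is the shortest.

(a): 10 + 29 + 15 + 12 + 4 = 70
(b): 8 + 12 + 11 + 29 + 23 = 83
(c): 4 + 27 + 15 + 17 + 10 = 73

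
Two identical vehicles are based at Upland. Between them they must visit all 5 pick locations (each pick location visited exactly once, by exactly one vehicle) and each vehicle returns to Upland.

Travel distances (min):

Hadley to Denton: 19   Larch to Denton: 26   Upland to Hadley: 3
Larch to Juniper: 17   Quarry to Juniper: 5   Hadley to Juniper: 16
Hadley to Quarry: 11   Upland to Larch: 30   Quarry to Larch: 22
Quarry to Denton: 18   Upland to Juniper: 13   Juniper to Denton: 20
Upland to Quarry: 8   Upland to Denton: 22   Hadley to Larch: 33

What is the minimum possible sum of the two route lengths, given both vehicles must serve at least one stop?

Minimum combined distance: 84 min.

Check every non-empty split of the stops between the two vehicles; for each half take its own optimal tour:
  {Hadley} + {Quarry, Larch, Juniper, Denton}: 6 + 78 = 84
  {Quarry} + {Hadley, Larch, Juniper, Denton}: 16 + 78 = 94
  {Hadley, Quarry} + {Larch, Juniper, Denton}: 22 + 78 = 100
  {Larch} + {Hadley, Quarry, Juniper, Denton}: 60 + 55 = 115
  {Hadley, Larch} + {Quarry, Juniper, Denton}: 66 + 55 = 121
  {Quarry, Larch} + {Hadley, Juniper, Denton}: 60 + 55 = 115
  … (15 splits in total)
Best: vehicle 1 Upland → Hadley → Upland = 6; vehicle 2 Upland → Quarry → Juniper → Larch → Denton → Upland = 78; combined 84.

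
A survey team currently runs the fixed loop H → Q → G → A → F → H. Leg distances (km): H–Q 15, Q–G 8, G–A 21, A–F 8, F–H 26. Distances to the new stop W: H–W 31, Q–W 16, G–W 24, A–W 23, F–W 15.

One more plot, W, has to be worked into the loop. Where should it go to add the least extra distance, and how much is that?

Minimum extra distance: 20 km, inserting W between F and H.

Insertion cost between consecutive stops i–j is d(i,W) + d(W,j) − d(i,j):
  between H and Q: 31 + 16 − 15 = 32
  between Q and G: 16 + 24 − 8 = 32
  between G and A: 24 + 23 − 21 = 26
  between A and F: 23 + 15 − 8 = 30
  between F and H: 15 + 31 − 26 = 20
Cheapest insertion is between F and H, adding 20.
New total = 78 + 20 = 98.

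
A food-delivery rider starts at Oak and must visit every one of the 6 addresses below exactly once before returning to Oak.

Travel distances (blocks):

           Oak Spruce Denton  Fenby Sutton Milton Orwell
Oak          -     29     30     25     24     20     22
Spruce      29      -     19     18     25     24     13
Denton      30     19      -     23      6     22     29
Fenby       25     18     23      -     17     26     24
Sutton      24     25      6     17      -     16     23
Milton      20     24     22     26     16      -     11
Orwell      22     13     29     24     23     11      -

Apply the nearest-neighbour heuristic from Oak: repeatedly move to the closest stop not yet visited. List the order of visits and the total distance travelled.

At Oak the remaining stops are Milton 20, Orwell 22, Sutton 24, Fenby 25, Spruce 29, Denton 30; go to Milton.
At Milton the remaining stops are Orwell 11, Sutton 16, Denton 22, Spruce 24, Fenby 26; go to Orwell.
At Orwell the remaining stops are Spruce 13, Sutton 23, Fenby 24, Denton 29; go to Spruce.
At Spruce the remaining stops are Fenby 18, Denton 19, Sutton 25; go to Fenby.
At Fenby the remaining stops are Sutton 17, Denton 23; go to Sutton.
At Sutton the remaining stops are Denton 6; go to Denton.
Return Denton→Oak: 30.
Total = 20 + 11 + 13 + 18 + 17 + 6 + 30 = 115.

Total distance 115 blocks via the nearest-neighbour route Oak → Milton → Orwell → Spruce → Fenby → Sutton → Denton → Oak.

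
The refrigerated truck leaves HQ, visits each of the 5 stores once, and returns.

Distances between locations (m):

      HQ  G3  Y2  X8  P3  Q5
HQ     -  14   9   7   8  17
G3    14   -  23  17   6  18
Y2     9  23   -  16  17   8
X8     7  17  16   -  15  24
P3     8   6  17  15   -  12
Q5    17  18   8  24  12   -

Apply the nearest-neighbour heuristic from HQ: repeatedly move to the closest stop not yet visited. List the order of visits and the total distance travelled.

From HQ: distances to unvisited — X8=7, P3=8, Y2=9, G3=14, Q5=17. Nearest is X8 (7).
From X8: distances to unvisited — P3=15, Y2=16, G3=17, Q5=24. Nearest is P3 (15).
From P3: distances to unvisited — G3=6, Q5=12, Y2=17. Nearest is G3 (6).
From G3: distances to unvisited — Q5=18, Y2=23. Nearest is Q5 (18).
From Q5: distances to unvisited — Y2=8. Nearest is Y2 (8).
Return Y2→HQ: 9.
Total = 7 + 15 + 6 + 18 + 8 + 9 = 63.

Nearest-neighbour total = 63 m; route HQ → X8 → P3 → G3 → Q5 → Y2 → HQ.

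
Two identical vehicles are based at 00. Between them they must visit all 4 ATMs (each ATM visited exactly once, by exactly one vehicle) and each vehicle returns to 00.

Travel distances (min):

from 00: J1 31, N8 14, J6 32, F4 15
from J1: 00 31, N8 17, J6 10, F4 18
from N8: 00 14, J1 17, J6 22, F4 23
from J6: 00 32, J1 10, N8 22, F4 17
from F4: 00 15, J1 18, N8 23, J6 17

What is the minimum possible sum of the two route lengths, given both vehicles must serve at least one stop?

Check every non-empty split of the stops between the two vehicles; for each half take its own optimal tour:
  {J1} + {N8, J6, F4}: 62 + 68 = 130
  {N8} + {J1, J6, F4}: 28 + 73 = 101
  {J1, N8} + {J6, F4}: 62 + 64 = 126
  {J6} + {J1, N8, F4}: 64 + 64 = 128
  {J1, J6} + {N8, F4}: 73 + 52 = 125
  {N8, J6} + {J1, F4}: 68 + 64 = 132
  … (7 splits in total)
Best: vehicle 1 00 → N8 → 00 = 28; vehicle 2 00 → J1 → J6 → F4 → 00 = 73; combined 101.

101 min — the smallest possible combined total.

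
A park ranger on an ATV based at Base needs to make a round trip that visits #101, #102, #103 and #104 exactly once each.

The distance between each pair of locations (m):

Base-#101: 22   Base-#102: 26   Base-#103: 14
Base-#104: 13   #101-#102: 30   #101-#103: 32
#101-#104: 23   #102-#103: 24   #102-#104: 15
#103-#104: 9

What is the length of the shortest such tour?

There are 12 distinct closed tours to check (reversals are equivalent).
Base→#101→#102→#103→#104→Base: 22+30+24+9+13 = 98
Base→#101→#102→#104→#103→Base: 22+30+15+9+14 = 90
Base→#101→#103→#102→#104→Base: 22+32+24+15+13 = 106
Base→#101→#103→#104→#102→Base: 22+32+9+15+26 = 104
Base→#101→#104→#102→#103→Base: 22+23+15+24+14 = 98
Base→#101→#104→#103→#102→Base: 22+23+9+24+26 = 104
Base→#102→#101→#103→#104→Base: 26+30+32+9+13 = 110
Base→#102→#101→#104→#103→Base: 26+30+23+9+14 = 102
Base→#102→#103→#101→#104→Base: 26+24+32+23+13 = 118
Base→#102→#104→#101→#103→Base: 26+15+23+32+14 = 110
Base→#103→#101→#102→#104→Base: 14+32+30+15+13 = 104
Base→#103→#102→#101→#104→Base: 14+24+30+23+13 = 104
The minimum is 90.
One optimal route: Base → #101 → #102 → #104 → #103 → Base (or its reverse).

Minimum total distance: 90 m.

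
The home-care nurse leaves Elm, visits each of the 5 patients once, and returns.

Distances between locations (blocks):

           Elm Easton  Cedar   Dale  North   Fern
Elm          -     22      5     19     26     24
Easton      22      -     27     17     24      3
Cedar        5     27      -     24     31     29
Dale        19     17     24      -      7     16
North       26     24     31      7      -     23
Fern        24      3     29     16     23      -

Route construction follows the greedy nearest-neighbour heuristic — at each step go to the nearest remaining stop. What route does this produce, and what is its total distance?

At Elm the remaining stops are Cedar 5, Dale 19, Easton 22, Fern 24, North 26; go to Cedar.
At Cedar the remaining stops are Dale 24, Easton 27, Fern 29, North 31; go to Dale.
At Dale the remaining stops are North 7, Fern 16, Easton 17; go to North.
At North the remaining stops are Fern 23, Easton 24; go to Fern.
At Fern the remaining stops are Easton 3; go to Easton.
Return Easton→Elm: 22.
Total = 5 + 24 + 7 + 23 + 3 + 22 = 84.

Total distance 84 blocks via the nearest-neighbour route Elm → Cedar → Dale → North → Fern → Easton → Elm.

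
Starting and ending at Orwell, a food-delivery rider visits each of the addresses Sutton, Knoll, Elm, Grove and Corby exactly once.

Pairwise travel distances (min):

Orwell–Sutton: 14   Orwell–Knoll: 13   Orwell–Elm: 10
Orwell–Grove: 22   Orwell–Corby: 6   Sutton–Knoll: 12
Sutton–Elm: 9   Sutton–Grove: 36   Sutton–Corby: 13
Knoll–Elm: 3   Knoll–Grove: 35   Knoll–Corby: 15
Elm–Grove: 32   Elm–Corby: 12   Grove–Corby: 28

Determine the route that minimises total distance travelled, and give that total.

88 min — the shortest possible round trip.

There are 60 distinct closed tours to check (reversals are equivalent).
Orwell→Sutton→Knoll→Elm→Grove→Corby→Orwell: 14+12+3+32+28+6 = 95
Orwell→Sutton→Knoll→Elm→Corby→Grove→Orwell: 14+12+3+12+28+22 = 91
Orwell→Sutton→Knoll→Grove→Elm→Corby→Orwell: 14+12+35+32+12+6 = 111
Orwell→Sutton→Knoll→Grove→Corby→Elm→Orwell: 14+12+35+28+12+10 = 111
Orwell→Sutton→Knoll→Corby→Elm→Grove→Orwell: 14+12+15+12+32+22 = 107
Orwell→Sutton→Knoll→Corby→Grove→Elm→Orwell: 14+12+15+28+32+10 = 111
Orwell→Sutton→Elm→Knoll→Grove→Corby→Orwell: 14+9+3+35+28+6 = 95
Orwell→Sutton→Elm→Knoll→Corby→Grove→Orwell: 14+9+3+15+28+22 = 91
Orwell→Sutton→Elm→Grove→Knoll→Corby→Orwell: 14+9+32+35+15+6 = 111
Orwell→Sutton→Elm→Grove→Corby→Knoll→Orwell: 14+9+32+28+15+13 = 111
Orwell→Sutton→Elm→Corby→Knoll→Grove→Orwell: 14+9+12+15+35+22 = 107
Orwell→Sutton→Elm→Corby→Grove→Knoll→Orwell: 14+9+12+28+35+13 = 111
Orwell→Sutton→Grove→Knoll→Elm→Corby→Orwell: 14+36+35+3+12+6 = 106
Orwell→Sutton→Grove→Knoll→Corby→Elm→Orwell: 14+36+35+15+12+10 = 122
… (46 more)
Orwell→Knoll→Elm→Sutton→Corby→Grove→Orwell: 13+3+9+13+28+22 = 88  ← best
The minimum is 88.
One optimal route: Orwell → Knoll → Elm → Sutton → Corby → Grove → Orwell (or its reverse).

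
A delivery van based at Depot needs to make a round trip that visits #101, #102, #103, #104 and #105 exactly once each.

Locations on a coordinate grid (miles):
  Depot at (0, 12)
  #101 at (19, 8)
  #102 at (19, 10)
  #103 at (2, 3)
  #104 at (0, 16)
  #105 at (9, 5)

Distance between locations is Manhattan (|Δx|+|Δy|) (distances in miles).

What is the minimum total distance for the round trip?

Shortest round trip = 64 miles.

There are 60 distinct closed tours to check (reversals are equivalent).
Depot→#101→#102→#103→#104→#105→Depot: 23+2+24+15+20+16 = 100
Depot→#101→#102→#103→#105→#104→Depot: 23+2+24+9+20+4 = 82
Depot→#101→#102→#104→#103→#105→Depot: 23+2+25+15+9+16 = 90
Depot→#101→#102→#104→#105→#103→Depot: 23+2+25+20+9+11 = 90
Depot→#101→#102→#105→#103→#104→Depot: 23+2+15+9+15+4 = 68
Depot→#101→#102→#105→#104→#103→Depot: 23+2+15+20+15+11 = 86
Depot→#101→#103→#102→#104→#105→Depot: 23+22+24+25+20+16 = 130
Depot→#101→#103→#102→#105→#104→Depot: 23+22+24+15+20+4 = 108
Depot→#101→#103→#104→#102→#105→Depot: 23+22+15+25+15+16 = 116
Depot→#101→#103→#104→#105→#102→Depot: 23+22+15+20+15+21 = 116
Depot→#101→#103→#105→#102→#104→Depot: 23+22+9+15+25+4 = 98
Depot→#101→#103→#105→#104→#102→Depot: 23+22+9+20+25+21 = 120
Depot→#101→#104→#102→#103→#105→Depot: 23+27+25+24+9+16 = 124
Depot→#101→#104→#102→#105→#103→Depot: 23+27+25+15+9+11 = 110
… (46 more)
Depot→#102→#101→#105→#103→#104→Depot: 21+2+13+9+15+4 = 64  ← best
The minimum is 64.
One optimal route: Depot → #102 → #101 → #105 → #103 → #104 → Depot (or its reverse).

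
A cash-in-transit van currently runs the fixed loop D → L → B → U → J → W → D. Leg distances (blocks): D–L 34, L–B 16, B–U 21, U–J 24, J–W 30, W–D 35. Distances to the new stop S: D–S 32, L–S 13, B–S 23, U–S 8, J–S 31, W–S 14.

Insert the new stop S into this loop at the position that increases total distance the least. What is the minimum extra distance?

Insertion cost between consecutive stops i–j is d(i,S) + d(S,j) − d(i,j):
  between D and L: 32 + 13 − 34 = 11
  between L and B: 13 + 23 − 16 = 20
  between B and U: 23 + 8 − 21 = 10
  between U and J: 8 + 31 − 24 = 15
  between J and W: 31 + 14 − 30 = 15
  between W and D: 14 + 32 − 35 = 11
Cheapest insertion is between B and U, adding 10.
New total = 160 + 10 = 170.

Minimum extra distance: 10 blocks, inserting S between B and U.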